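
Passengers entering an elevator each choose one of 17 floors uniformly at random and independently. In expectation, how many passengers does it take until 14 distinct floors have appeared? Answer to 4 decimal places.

Going from k to k+1 distinct takes a geometric number of passengers with mean 17/(17-k).
Sum over k = 0,...,13: E = 17/17 + 17/16 + 17/15 + ... + 17/5 + 17/4 = 27.30573.

27.3057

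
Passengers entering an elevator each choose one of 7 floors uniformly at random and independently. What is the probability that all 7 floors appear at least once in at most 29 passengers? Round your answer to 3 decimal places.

0.921

By inclusion–exclusion over which floors are missing,
P(all seen) = Σ_{j=0}^{7} (-1)^j C(7,j)((7-j)/7)^29
= 1.0000 - 0.0801 + 0.0012 - 0.0000 + 0.0000 - 0.0000 + 0.0000 - 0.0000
= 0.9211.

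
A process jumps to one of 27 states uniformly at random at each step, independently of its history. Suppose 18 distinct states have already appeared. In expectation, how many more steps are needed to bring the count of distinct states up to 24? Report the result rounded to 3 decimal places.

From k distinct to k+1 distinct takes on average 27/(27-k) steps.
Sum over k = 18,...,23: E = 27/9 + 27/8 + 27/7 + 27/6 + 27/5 + 27/4 = 26.8821.

26.882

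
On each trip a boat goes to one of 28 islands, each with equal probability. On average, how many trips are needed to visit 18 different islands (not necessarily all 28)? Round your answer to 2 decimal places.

With k distinct islands already seen, the next new one arrives after an expected 28/(28-k) trips.
Sum over k = 0,...,17: E = 28/28 + 28/27 + 28/26 + ... + 28/12 + 28/11 = 27.950.

27.95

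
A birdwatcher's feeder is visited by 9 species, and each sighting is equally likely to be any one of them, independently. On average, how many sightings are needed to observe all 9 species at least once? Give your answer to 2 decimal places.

25.46

Split into phases: going from k distinct to k+1 distinct takes on average 9/(9-k) sightings.
E[T] = 9/9 + 9/8 + 9/7 + ... + 9/2 + 9/1 = 9·H_{9}.
H_{9} = 2.829, so E[T] = 25.461.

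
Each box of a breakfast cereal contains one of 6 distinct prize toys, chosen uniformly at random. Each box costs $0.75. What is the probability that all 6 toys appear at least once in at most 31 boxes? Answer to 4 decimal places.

0.9790

By inclusion–exclusion over which toys are missing,
P(all seen) = Σ_{j=0}^{6} (-1)^j C(6,j)((6-j)/6)^31
= 1.00000 - 0.02106 + 0.00005 - 0.00000 + 0.00000 - 0.00000 + 0.00000
= 0.97899.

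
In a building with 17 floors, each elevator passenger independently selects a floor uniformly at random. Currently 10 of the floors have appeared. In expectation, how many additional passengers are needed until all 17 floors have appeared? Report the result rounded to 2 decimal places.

44.08

The wait to go from k to k+1 distinct floors is geometric with mean 17/(17-k).
Sum over k = 10,...,16: E = 17/7 + 17/6 + 17/5 + ... + 17/2 + 17/1 = 44.079.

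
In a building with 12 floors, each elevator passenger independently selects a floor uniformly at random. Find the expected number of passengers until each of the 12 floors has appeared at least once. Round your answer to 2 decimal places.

37.24

The wait to go from k to k+1 distinct floors is geometric with mean 12/(12-k).
E[T] = 12/12 + 12/11 + 12/10 + ... + 12/2 + 12/1 = 12·H_{12}.
H_{12} = 3.103, so E[T] = 37.239.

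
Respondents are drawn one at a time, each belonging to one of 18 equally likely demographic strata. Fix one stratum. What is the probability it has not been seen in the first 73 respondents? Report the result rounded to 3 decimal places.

On each respondent the fixed stratum fails to appear with probability 17/18.
P(still missing after 73) = (17/18)^73 = 0.0154.

0.015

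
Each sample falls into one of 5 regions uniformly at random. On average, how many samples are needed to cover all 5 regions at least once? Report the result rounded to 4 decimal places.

11.4167

The wait to go from k to k+1 distinct regions is geometric with mean 5/(5-k).
E[T] = 5/5 + 5/4 + 5/3 + 5/2 + 5/1 = 5·H_{5}.
H_{5} = 2.28333, so E[T] = 11.41667.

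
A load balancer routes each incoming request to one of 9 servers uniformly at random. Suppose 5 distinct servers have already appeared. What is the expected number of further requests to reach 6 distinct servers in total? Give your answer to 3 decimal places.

The wait to go from k to k+1 distinct servers is geometric with mean 9/(9-k).
Only the k = 5 term is needed: E = 9/4 = 2.2500.

2.250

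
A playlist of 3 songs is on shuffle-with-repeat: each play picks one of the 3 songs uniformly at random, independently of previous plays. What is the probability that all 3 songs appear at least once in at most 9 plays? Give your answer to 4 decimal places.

Let A_i be the event that song i is missing after 9 plays. By inclusion–exclusion on the A_i,
P(all seen) = Σ_{j=0}^{3} (-1)^j C(3,j)((3-j)/3)^9
= 1.00000 - 0.07804 + 0.00015 - 0.00000
= 0.92212.

0.9221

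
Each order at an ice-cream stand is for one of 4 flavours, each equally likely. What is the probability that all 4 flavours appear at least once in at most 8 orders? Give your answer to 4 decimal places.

0.6229

Let A_i be the event that flavour i is missing after 8 orders. By inclusion–exclusion on the A_i,
P(all seen) = Σ_{j=0}^{4} (-1)^j C(4,j)((4-j)/4)^8
= 1.00000 - 0.40045 + 0.02344 - 0.00006 + 0.00000
= 0.62292.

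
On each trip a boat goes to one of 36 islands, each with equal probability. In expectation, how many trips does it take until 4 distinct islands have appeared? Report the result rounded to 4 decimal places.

4.1783

Going from k to k+1 distinct takes a geometric number of trips with mean 36/(36-k).
Sum over k = 0,...,3: E = 36/36 + 36/35 + 36/34 + 36/33 = 4.17830.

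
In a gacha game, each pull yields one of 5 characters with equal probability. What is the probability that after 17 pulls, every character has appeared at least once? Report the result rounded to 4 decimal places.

By inclusion–exclusion over which characters are missing,
P(all seen) = Σ_{j=0}^{5} (-1)^j C(5,j)((5-j)/5)^17
= 1.00000 - 0.11259 + 0.00169 - 0.00000 + 0.00000 - 0.00000
= 0.88910.

0.8891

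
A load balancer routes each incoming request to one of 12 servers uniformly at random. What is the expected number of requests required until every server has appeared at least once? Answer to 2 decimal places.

37.24

Split into phases: going from k distinct to k+1 distinct takes on average 12/(12-k) requests.
E[T] = 12/12 + 12/11 + 12/10 + ... + 12/2 + 12/1 = 12·H_{12}.
H_{12} = 3.103, so E[T] = 37.239.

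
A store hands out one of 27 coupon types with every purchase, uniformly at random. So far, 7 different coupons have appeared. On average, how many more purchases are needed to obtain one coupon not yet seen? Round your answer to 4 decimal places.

Each purchase yields a new coupon with probability (27-7)/27 = 20/27, so the wait is geometric with mean 27/20.
E = 27/20 = 1.35000.

1.3500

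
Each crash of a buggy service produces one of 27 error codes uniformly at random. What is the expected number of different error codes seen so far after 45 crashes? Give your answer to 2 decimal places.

22.06

For each error code, P(seen in 45 crashes) = 1 - (26/27)^45 = 0.817.
By linearity of expectation, E[distinct seen] = 27·(1 - (26/27)^45) = 22.059.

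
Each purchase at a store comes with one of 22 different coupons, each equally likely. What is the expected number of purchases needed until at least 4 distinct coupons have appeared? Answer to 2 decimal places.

Going from k to k+1 distinct takes a geometric number of purchases with mean 22/(22-k).
Sum over k = 0,...,3: E = 22/22 + 22/21 + 22/20 + 22/19 = 4.306.

4.31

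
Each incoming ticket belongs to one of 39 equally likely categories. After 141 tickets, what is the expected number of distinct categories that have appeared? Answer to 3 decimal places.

37.999

For each category, P(seen in 141 tickets) = 1 - (38/39)^141 = 0.9743.
By linearity of expectation, E[distinct seen] = 39·(1 - (38/39)^141) = 37.9990.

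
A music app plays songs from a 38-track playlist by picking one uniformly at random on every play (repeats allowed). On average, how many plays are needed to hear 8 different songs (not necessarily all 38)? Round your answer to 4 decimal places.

8.8508

Going from k to k+1 distinct takes a geometric number of plays with mean 38/(38-k).
Sum over k = 0,...,7: E = 38/38 + 38/37 + 38/36 + ... + 38/32 + 38/31 = 8.85077.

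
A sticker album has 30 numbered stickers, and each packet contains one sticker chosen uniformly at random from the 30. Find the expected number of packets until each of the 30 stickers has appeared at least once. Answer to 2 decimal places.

119.85

Split into phases: going from k distinct to k+1 distinct takes on average 30/(30-k) packets.
E[T] = 30/30 + 30/29 + 30/28 + ... + 30/2 + 30/1 = 30·H_{30}.
H_{30} = 3.995, so E[T] = 119.850.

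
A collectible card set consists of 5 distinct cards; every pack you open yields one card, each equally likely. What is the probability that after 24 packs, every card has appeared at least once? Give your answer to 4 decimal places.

0.9764

By inclusion–exclusion over which cards are missing,
P(all seen) = Σ_{j=0}^{5} (-1)^j C(5,j)((5-j)/5)^24
= 1.00000 - 0.02361 + 0.00005 - 0.00000 + 0.00000 - 0.00000
= 0.97644.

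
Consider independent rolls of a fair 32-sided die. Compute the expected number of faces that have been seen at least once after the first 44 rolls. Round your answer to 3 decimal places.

For each face, P(seen in 44 rolls) = 1 - (31/32)^44 = 0.7526.
By linearity of expectation, E[distinct seen] = 32·(1 - (31/32)^44) = 24.0847.

24.085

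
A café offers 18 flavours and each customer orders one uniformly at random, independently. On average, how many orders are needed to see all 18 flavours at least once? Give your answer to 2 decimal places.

62.91

The wait to go from k to k+1 distinct flavours is geometric with mean 18/(18-k).
E[T] = 18/18 + 18/17 + 18/16 + ... + 18/2 + 18/1 = 18·H_{18}.
H_{18} = 3.495, so E[T] = 62.912.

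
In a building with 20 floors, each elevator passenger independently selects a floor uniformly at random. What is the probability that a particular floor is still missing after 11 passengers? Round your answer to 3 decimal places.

0.569

Each passenger misses the fixed floor with probability (20-1)/20 = 19/20, independently.
P(still missing after 11) = (19/20)^11 = 0.5688.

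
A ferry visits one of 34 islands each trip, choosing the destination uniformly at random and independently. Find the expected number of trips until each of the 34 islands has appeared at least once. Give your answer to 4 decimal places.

140.0191

Split into phases: going from k distinct to k+1 distinct takes on average 34/(34-k) trips.
E[T] = 34/34 + 34/33 + 34/32 + ... + 34/2 + 34/1 = 34·H_{34}.
H_{34} = 4.11821, so E[T] = 140.01914.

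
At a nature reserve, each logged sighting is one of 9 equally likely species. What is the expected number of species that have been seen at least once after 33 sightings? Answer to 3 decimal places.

8.815

For each species, P(seen in 33 sightings) = 1 - (8/9)^33 = 0.9795.
By linearity of expectation, E[distinct seen] = 9·(1 - (8/9)^33) = 8.8154.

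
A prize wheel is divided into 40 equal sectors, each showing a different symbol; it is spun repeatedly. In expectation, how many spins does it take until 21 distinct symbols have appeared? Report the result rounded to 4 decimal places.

Going from k to k+1 distinct takes a geometric number of spins with mean 40/(40-k).
Sum over k = 0,...,20: E = 40/40 + 40/39 + 40/38 + ... + 40/21 + 40/20 = 29.23214.

29.2321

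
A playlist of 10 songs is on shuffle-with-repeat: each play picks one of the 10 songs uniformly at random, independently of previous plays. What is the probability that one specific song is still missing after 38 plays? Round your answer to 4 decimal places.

0.0182

On each play the fixed song fails to appear with probability 9/10.
P(still missing after 38) = (9/10)^38 = 0.01825.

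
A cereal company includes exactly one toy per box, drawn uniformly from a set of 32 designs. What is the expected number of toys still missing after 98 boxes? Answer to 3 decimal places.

For each toy, P(unseen after 98) = (31/32)^98 = 0.0445.
By linearity of expectation, E[unseen] = 32·(31/32)^98 = 1.4253.

1.425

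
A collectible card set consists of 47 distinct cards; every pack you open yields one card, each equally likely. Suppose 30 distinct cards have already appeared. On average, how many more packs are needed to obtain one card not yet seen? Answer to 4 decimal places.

2.7647

The number of packs until the next new card is geometric with success probability 17/47, so its mean is 47/17.
E = 47/17 = 2.76471.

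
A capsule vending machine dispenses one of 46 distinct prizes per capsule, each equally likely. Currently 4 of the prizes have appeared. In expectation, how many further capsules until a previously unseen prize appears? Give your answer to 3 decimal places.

Each capsule yields a new prize with probability (46-4)/46 = 42/46, so the wait is geometric with mean 46/42.
E = 46/42 = 1.0952.

1.095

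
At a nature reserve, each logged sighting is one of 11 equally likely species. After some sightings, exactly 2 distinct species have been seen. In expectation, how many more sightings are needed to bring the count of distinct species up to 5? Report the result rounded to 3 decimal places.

4.169

The wait to go from k to k+1 distinct species is geometric with mean 11/(11-k).
Sum over k = 2,...,4: E = 11/9 + 11/8 + 11/7 = 4.1687.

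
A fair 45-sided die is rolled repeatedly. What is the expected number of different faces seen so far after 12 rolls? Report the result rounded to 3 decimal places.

For each face, P(seen in 12 rolls) = 1 - (44/45)^12 = 0.2364.
By linearity of expectation, E[distinct seen] = 45·(1 - (44/45)^12) = 10.6367.

10.637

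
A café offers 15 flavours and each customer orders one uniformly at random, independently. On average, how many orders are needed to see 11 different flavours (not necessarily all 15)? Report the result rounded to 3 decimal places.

With k distinct flavours already seen, the next new one arrives after an expected 15/(15-k) orders.
Sum over k = 0,...,10: E = 15/15 + 15/14 + 15/13 + ... + 15/6 + 15/5 = 18.5234.

18.523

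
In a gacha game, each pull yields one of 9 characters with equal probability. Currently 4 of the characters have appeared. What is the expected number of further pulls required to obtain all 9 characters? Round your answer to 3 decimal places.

20.550

The wait to go from k to k+1 distinct characters is geometric with mean 9/(9-k).
Sum over k = 4,...,8: E = 9/5 + 9/4 + 9/3 + 9/2 + 9/1 = 20.5500.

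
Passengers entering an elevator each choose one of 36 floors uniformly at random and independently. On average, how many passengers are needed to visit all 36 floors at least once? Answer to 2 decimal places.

150.28

Split into phases: going from k distinct to k+1 distinct takes on average 36/(36-k) passengers.
E[T] = 36/36 + 36/35 + 36/34 + ... + 36/2 + 36/1 = 36·H_{36}.
H_{36} = 4.175, so E[T] = 150.284.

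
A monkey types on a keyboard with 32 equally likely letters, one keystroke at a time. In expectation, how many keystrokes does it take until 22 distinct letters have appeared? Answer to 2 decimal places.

Going from k to k+1 distinct takes a geometric number of keystrokes with mean 32/(32-k).
Sum over k = 0,...,21: E = 32/32 + 32/31 + 32/30 + ... + 32/12 + 32/11 = 36.145.

36.14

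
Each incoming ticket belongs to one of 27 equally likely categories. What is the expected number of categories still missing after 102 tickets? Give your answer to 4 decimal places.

For each category, P(unseen after 102) = (26/27)^102 = 0.02129.
By linearity of expectation, E[unseen] = 27·(26/27)^102 = 0.57483.

0.5748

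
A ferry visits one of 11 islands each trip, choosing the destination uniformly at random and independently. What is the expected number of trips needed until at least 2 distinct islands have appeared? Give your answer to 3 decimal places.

With k distinct islands already seen, the next new one arrives after an expected 11/(11-k) trips.
Sum over k = 0,...,1: E = 11/11 + 11/10 = 2.1000.

2.100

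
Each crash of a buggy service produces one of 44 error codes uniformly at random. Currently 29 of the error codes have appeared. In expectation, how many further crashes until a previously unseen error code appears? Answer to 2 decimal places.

The number of crashes until the next new error code is geometric with success probability 15/44, so its mean is 44/15.
E = 44/15 = 2.933.

2.93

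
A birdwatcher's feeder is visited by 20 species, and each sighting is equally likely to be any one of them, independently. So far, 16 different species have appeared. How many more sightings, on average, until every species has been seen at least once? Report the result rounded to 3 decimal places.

41.667

From k distinct to k+1 distinct takes on average 20/(20-k) sightings.
Sum over k = 16,...,19: E = 20/4 + 20/3 + 20/2 + 20/1 = 41.6667.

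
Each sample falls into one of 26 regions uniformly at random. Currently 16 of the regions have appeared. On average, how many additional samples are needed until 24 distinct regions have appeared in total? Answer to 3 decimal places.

37.153

The wait to go from k to k+1 distinct regions is geometric with mean 26/(26-k).
Sum over k = 16,...,23: E = 26/10 + 26/9 + 26/8 + ... + 26/4 + 26/3 = 37.1532.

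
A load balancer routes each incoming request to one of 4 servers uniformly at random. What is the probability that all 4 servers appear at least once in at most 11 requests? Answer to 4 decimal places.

0.8340

By inclusion–exclusion over which servers are missing,
P(all seen) = Σ_{j=0}^{4} (-1)^j C(4,j)((4-j)/4)^11
= 1.00000 - 0.16894 + 0.00293 - 0.00000 + 0.00000
= 0.83399.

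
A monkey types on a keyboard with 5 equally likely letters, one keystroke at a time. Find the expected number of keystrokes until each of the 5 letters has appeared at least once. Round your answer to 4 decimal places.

11.4167

Split into phases: going from k distinct to k+1 distinct takes on average 5/(5-k) keystrokes.
E[T] = 5/5 + 5/4 + 5/3 + 5/2 + 5/1 = 5·H_{5}.
H_{5} = 2.28333, so E[T] = 11.41667.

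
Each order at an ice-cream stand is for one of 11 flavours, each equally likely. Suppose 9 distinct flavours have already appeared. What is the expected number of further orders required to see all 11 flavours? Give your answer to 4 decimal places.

With k distinct flavours already seen, the next new one takes an expected 11/(11-k) orders.
Sum over k = 9,...,10: E = 11/2 + 11/1 = 16.50000.

16.5000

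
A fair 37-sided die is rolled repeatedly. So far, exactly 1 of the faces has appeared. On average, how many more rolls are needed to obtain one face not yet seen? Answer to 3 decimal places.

Each roll yields a new face with probability (37-1)/37 = 36/37, so the wait is geometric with mean 37/36.
E = 37/36 = 1.0278.

1.028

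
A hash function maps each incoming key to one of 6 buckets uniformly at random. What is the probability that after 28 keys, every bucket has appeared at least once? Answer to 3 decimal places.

Let A_i be the event that bucket i is missing after 28 keys. By inclusion–exclusion on the A_i,
P(all seen) = Σ_{j=0}^{6} (-1)^j C(6,j)((6-j)/6)^28
= 1.0000 - 0.0364 + 0.0002 - 0.0000 + 0.0000 - 0.0000 + 0.0000
= 0.9638.

0.964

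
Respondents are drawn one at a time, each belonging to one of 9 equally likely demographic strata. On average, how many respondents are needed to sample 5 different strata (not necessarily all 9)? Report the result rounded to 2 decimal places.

Going from k to k+1 distinct takes a geometric number of respondents with mean 9/(9-k).
Sum over k = 0,...,4: E = 9/9 + 9/8 + 9/7 + 9/6 + 9/5 = 6.711.

6.71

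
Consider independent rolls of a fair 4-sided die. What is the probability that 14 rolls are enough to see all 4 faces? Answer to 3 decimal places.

Let A_i be the event that face i is missing after 14 rolls. By inclusion–exclusion on the A_i,
P(all seen) = Σ_{j=0}^{4} (-1)^j C(4,j)((4-j)/4)^14
= 1.0000 - 0.0713 + 0.0004 - 0.0000 + 0.0000
= 0.9291.

0.929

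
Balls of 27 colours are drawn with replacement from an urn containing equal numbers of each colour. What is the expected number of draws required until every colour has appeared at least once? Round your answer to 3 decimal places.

Split into phases: going from k distinct to k+1 distinct takes on average 27/(27-k) draws.
E[T] = 27/27 + 27/26 + 27/25 + ... + 27/2 + 27/1 = 27·H_{27}.
H_{27} = 3.8915, so E[T] = 105.0693.

105.069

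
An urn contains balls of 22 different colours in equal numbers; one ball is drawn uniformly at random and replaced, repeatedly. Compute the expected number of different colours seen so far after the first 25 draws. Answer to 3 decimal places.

15.124

For each colour, P(seen in 25 draws) = 1 - (21/22)^25 = 0.6875.
By linearity of expectation, E[distinct seen] = 22·(1 - (21/22)^25) = 15.1240.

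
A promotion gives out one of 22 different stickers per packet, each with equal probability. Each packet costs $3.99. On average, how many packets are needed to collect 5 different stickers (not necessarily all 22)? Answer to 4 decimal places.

5.5277

Going from k to k+1 distinct takes a geometric number of packets with mean 22/(22-k).
Sum over k = 0,...,4: E = 22/22 + 22/21 + 22/20 + 22/19 + 22/18 = 5.52774.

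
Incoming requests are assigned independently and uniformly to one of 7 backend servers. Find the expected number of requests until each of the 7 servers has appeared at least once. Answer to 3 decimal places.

Split into phases: going from k distinct to k+1 distinct takes on average 7/(7-k) requests.
E[T] = 7/7 + 7/6 + 7/5 + ... + 7/2 + 7/1 = 7·H_{7}.
H_{7} = 2.5929, so E[T] = 18.1500.

18.150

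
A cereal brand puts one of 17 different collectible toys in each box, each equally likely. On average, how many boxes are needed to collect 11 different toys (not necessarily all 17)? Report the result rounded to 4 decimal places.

Going from k to k+1 distinct takes a geometric number of boxes with mean 17/(17-k).
Sum over k = 0,...,10: E = 17/17 + 17/16 + 17/15 + ... + 17/8 + 17/7 = 16.82239.

16.8224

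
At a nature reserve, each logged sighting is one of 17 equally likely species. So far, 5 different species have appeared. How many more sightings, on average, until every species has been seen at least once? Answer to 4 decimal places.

With k distinct species already seen, the next new one takes an expected 17/(17-k) sightings.
Sum over k = 5,...,16: E = 17/12 + 17/11 + 17/10 + ... + 17/2 + 17/1 = 52.75458.

52.7546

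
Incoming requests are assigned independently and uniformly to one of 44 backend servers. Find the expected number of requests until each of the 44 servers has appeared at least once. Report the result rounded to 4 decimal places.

192.3999

After k distinct servers have appeared, the next request gives a new one with probability (44-k)/44, so the expected wait for the (k+1)-th is 44/(44-k).
E[T] = 44/44 + 44/43 + 44/42 + ... + 44/2 + 44/1 = 44·H_{44}.
H_{44} = 4.37273, so E[T] = 192.39994.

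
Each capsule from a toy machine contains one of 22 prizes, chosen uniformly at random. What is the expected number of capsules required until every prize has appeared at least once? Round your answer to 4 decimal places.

The wait to go from k to k+1 distinct prizes is geometric with mean 22/(22-k).
E[T] = 22/22 + 22/21 + 22/20 + ... + 22/2 + 22/1 = 22·H_{22}.
H_{22} = 3.69081, so E[T] = 81.19789.

81.1979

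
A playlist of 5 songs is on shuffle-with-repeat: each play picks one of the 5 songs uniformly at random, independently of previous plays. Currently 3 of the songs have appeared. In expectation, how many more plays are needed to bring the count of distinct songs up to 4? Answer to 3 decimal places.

The wait to go from k to k+1 distinct songs is geometric with mean 5/(5-k).
Only the k = 3 term is needed: E = 5/2 = 2.5000.

2.500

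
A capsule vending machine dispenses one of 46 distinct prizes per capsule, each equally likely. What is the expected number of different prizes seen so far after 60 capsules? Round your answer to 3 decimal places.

For each prize, P(seen in 60 capsules) = 1 - (45/46)^60 = 0.7325.
By linearity of expectation, E[distinct seen] = 46·(1 - (45/46)^60) = 33.6962.

33.696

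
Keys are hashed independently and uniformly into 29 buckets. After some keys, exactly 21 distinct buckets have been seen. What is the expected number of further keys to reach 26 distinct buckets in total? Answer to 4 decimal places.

With k distinct buckets already seen, the next new one takes an expected 29/(29-k) keys.
Sum over k = 21,...,25: E = 29/8 + 29/7 + 29/6 + 29/5 + 29/4 = 25.65119.

25.6512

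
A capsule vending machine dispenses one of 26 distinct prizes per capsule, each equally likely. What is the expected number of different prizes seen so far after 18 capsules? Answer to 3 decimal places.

For each prize, P(seen in 18 capsules) = 1 - (25/26)^18 = 0.5064.
By linearity of expectation, E[distinct seen] = 26·(1 - (25/26)^18) = 13.1657.

13.166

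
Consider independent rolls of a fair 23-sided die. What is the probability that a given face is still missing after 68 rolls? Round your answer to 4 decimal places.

0.0487

Each roll misses the fixed face with probability (23-1)/23 = 22/23, independently.
P(still missing after 68) = (22/23)^68 = 0.04867.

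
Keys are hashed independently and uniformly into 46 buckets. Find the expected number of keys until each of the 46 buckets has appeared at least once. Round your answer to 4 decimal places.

203.1676

The wait to go from k to k+1 distinct buckets is geometric with mean 46/(46-k).
E[T] = 46/46 + 46/45 + 46/44 + ... + 46/2 + 46/1 = 46·H_{46}.
H_{46} = 4.41669, so E[T] = 203.16761.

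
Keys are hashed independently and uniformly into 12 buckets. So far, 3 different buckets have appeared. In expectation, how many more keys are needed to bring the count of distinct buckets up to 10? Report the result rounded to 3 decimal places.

With k distinct buckets already seen, the next new one takes an expected 12/(12-k) keys.
Sum over k = 3,...,9: E = 12/9 + 12/8 + 12/7 + ... + 12/4 + 12/3 = 15.9476.

15.948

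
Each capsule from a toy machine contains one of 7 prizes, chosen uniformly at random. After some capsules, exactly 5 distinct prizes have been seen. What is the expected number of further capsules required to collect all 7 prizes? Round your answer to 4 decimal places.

10.5000

With k distinct prizes already seen, the next new one takes an expected 7/(7-k) capsules.
Sum over k = 5,...,6: E = 7/2 + 7/1 = 10.50000.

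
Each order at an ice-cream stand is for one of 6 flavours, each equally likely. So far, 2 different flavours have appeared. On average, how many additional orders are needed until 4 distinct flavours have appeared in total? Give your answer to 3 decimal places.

3.500

The wait to go from k to k+1 distinct flavours is geometric with mean 6/(6-k).
Sum over k = 2,...,3: E = 6/4 + 6/3 = 3.5000.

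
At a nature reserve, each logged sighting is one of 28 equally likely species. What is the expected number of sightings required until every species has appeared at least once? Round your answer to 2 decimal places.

109.96

After k distinct species have appeared, the next sighting gives a new one with probability (28-k)/28, so the expected wait for the (k+1)-th is 28/(28-k).
E[T] = 28/28 + 28/27 + 28/26 + ... + 28/2 + 28/1 = 28·H_{28}.
H_{28} = 3.927, so E[T] = 109.961.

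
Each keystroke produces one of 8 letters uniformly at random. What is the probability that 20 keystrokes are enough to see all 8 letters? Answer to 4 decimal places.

Let A_i be the event that letter i is missing after 20 keystrokes. By inclusion–exclusion on the A_i,
P(all seen) = Σ_{j=0}^{8} (-1)^j C(8,j)((8-j)/8)^20
= 1.00000 - 0.55367 + 0.08879 - 0.00463 + 0.00007 - 0.00000 + 0.00000 - 0.00000 + 0.00000
= 0.53056.

0.5306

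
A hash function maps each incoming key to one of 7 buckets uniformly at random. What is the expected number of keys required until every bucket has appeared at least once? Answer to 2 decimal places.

18.15

After k distinct buckets have appeared, the next key gives a new one with probability (7-k)/7, so the expected wait for the (k+1)-th is 7/(7-k).
E[T] = 7/7 + 7/6 + 7/5 + ... + 7/2 + 7/1 = 7·H_{7}.
H_{7} = 2.593, so E[T] = 18.150.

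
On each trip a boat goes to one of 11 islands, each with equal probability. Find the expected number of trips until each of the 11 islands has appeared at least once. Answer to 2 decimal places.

33.22

The wait to go from k to k+1 distinct islands is geometric with mean 11/(11-k).
E[T] = 11/11 + 11/10 + 11/9 + ... + 11/2 + 11/1 = 11·H_{11}.
H_{11} = 3.020, so E[T] = 33.219.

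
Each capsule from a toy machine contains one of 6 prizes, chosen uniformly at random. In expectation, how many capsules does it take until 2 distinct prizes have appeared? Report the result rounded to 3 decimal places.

2.200

With k distinct prizes already seen, the next new one arrives after an expected 6/(6-k) capsules.
Sum over k = 0,...,1: E = 6/6 + 6/5 = 2.2000.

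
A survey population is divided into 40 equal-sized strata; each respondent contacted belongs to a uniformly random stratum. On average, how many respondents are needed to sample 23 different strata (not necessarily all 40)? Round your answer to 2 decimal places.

33.56

Going from k to k+1 distinct takes a geometric number of respondents with mean 40/(40-k).
Sum over k = 0,...,22: E = 40/40 + 40/39 + 40/38 + ... + 40/19 + 40/18 = 33.560.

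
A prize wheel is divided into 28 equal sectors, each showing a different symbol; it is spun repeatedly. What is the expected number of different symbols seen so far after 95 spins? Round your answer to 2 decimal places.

For each symbol, P(seen in 95 spins) = 1 - (27/28)^95 = 0.968.
By linearity of expectation, E[distinct seen] = 28·(1 - (27/28)^95) = 27.115.

27.12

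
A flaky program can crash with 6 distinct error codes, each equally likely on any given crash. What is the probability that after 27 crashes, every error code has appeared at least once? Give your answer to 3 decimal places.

By inclusion–exclusion over which error codes are missing,
P(all seen) = Σ_{j=0}^{6} (-1)^j C(6,j)((6-j)/6)^27
= 1.0000 - 0.0437 + 0.0003 - 0.0000 + 0.0000 - 0.0000 + 0.0000
= 0.9566.

0.957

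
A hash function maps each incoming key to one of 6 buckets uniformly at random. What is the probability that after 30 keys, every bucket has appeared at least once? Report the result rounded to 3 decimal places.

By inclusion–exclusion over which buckets are missing,
P(all seen) = Σ_{j=0}^{6} (-1)^j C(6,j)((6-j)/6)^30
= 1.0000 - 0.0253 + 0.0001 - 0.0000 + 0.0000 - 0.0000 + 0.0000
= 0.9748.

0.975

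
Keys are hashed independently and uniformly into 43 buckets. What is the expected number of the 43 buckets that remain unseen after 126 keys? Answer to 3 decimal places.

2.217

For each bucket, P(unseen after 126) = (42/43)^126 = 0.0516.
By linearity of expectation, E[unseen] = 43·(42/43)^126 = 2.2174.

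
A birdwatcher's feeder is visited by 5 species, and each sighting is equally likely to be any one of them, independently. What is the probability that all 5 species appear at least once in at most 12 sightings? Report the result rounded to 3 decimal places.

0.678

Let A_i be the event that species i is missing after 12 sightings. By inclusion–exclusion on the A_i,
P(all seen) = Σ_{j=0}^{5} (-1)^j C(5,j)((5-j)/5)^12
= 1.0000 - 0.3436 + 0.0218 - 0.0002 + 0.0000 - 0.0000
= 0.6780.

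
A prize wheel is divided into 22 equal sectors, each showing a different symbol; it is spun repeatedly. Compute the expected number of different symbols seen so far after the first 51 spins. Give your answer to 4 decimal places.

For each symbol, P(seen in 51 spins) = 1 - (21/22)^51 = 0.90675.
By linearity of expectation, E[distinct seen] = 22·(1 - (21/22)^51) = 19.94860.

19.9486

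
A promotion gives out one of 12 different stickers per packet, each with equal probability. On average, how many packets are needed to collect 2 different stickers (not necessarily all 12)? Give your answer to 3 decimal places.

2.091

Going from k to k+1 distinct takes a geometric number of packets with mean 12/(12-k).
Sum over k = 0,...,1: E = 12/12 + 12/11 = 2.0909.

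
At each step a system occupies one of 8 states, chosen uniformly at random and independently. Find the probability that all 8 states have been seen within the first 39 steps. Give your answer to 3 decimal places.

0.957

Let A_i be the event that state i is missing after 39 steps. By inclusion–exclusion on the A_i,
P(all seen) = Σ_{j=0}^{8} (-1)^j C(8,j)((8-j)/8)^39
= 1.0000 - 0.0438 + 0.0004 - 0.0000 + 0.0000 - 0.0000 + 0.0000 - 0.0000 + 0.0000
= 0.9566.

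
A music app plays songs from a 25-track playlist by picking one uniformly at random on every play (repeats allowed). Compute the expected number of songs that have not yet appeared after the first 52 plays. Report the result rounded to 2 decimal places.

2.99

For each song, P(unseen after 52) = (24/25)^52 = 0.120.
By linearity of expectation, E[unseen] = 25·(24/25)^52 = 2.993.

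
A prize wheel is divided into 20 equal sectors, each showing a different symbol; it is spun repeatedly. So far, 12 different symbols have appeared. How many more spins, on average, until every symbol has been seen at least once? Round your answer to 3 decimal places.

54.357

With k distinct symbols already seen, the next new one takes an expected 20/(20-k) spins.
Sum over k = 12,...,19: E = 20/8 + 20/7 + 20/6 + ... + 20/2 + 20/1 = 54.3571.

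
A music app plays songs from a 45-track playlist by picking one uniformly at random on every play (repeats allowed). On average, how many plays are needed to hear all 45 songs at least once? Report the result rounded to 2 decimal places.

197.77

Split into phases: going from k distinct to k+1 distinct takes on average 45/(45-k) plays.
E[T] = 45/45 + 45/44 + 45/43 + ... + 45/2 + 45/1 = 45·H_{45}.
H_{45} = 4.395, so E[T] = 197.773.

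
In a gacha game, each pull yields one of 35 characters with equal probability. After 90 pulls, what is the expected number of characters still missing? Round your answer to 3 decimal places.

For each character, P(unseen after 90) = (34/35)^90 = 0.0736.
By linearity of expectation, E[unseen] = 35·(34/35)^90 = 2.5766.

2.577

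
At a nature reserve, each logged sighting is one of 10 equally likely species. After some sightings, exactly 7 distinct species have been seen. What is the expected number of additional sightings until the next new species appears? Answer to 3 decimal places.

Each sighting yields a new species with probability (10-7)/10 = 3/10, so the wait is geometric with mean 10/3.
E = 10/3 = 3.3333.

3.333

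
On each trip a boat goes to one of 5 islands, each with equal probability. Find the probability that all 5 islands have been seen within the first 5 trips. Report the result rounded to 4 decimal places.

0.0384

By inclusion–exclusion over which islands are missing,
P(all seen) = Σ_{j=0}^{5} (-1)^j C(5,j)((5-j)/5)^5
= 1.00000 - 1.63840 + 0.77760 - 0.10240 + 0.00160 - 0.00000
= 0.03840.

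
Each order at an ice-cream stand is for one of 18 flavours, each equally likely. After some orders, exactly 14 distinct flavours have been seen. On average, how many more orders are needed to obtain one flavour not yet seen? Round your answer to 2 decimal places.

Each order yields a new flavour with probability (18-14)/18 = 4/18, so the wait is geometric with mean 18/4.
E = 18/4 = 4.500.

4.50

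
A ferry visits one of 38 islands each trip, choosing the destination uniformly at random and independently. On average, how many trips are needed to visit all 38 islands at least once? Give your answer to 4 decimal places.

Split into phases: going from k distinct to k+1 distinct takes on average 38/(38-k) trips.
E[T] = 38/38 + 38/37 + 38/36 + ... + 38/2 + 38/1 = 38·H_{38}.
H_{38} = 4.22790, so E[T] = 160.66028.

160.6603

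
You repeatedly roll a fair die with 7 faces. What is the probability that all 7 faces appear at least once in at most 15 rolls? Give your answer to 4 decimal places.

Let A_i be the event that face i is missing after 15 rolls. By inclusion–exclusion on the A_i,
P(all seen) = Σ_{j=0}^{7} (-1)^j C(7,j)((7-j)/7)^15
= 1.00000 - 0.69326 + 0.13499 - 0.00792 + 0.00011 - 0.00000 + 0.00000 - 0.00000
= 0.43392.

0.4339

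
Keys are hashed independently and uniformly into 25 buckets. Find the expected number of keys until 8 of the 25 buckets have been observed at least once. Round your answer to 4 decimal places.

With k distinct buckets already seen, the next new one arrives after an expected 25/(25-k) keys.
Sum over k = 0,...,7: E = 25/25 + 25/24 + 25/23 + ... + 25/19 + 25/18 = 9.41014.

9.4101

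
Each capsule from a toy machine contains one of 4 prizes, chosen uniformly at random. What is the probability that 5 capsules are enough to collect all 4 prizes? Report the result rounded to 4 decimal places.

By inclusion–exclusion over which prizes are missing,
P(all seen) = Σ_{j=0}^{4} (-1)^j C(4,j)((4-j)/4)^5
= 1.00000 - 0.94922 + 0.18750 - 0.00391 + 0.00000
= 0.23438.

0.2344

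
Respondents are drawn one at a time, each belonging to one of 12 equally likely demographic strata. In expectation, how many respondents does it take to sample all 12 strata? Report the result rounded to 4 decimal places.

37.2385

The wait to go from k to k+1 distinct strata is geometric with mean 12/(12-k).
E[T] = 12/12 + 12/11 + 12/10 + ... + 12/2 + 12/1 = 12·H_{12}.
H_{12} = 3.10321, so E[T] = 37.23853.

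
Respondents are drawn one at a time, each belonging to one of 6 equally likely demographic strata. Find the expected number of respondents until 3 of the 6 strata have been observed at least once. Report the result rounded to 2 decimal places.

3.70

Going from k to k+1 distinct takes a geometric number of respondents with mean 6/(6-k).
Sum over k = 0,...,2: E = 6/6 + 6/5 + 6/4 = 3.700.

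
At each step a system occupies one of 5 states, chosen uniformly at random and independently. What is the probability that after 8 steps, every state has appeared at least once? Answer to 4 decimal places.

0.3226

Let A_i be the event that state i is missing after 8 steps. By inclusion–exclusion on the A_i,
P(all seen) = Σ_{j=0}^{5} (-1)^j C(5,j)((5-j)/5)^8
= 1.00000 - 0.83886 + 0.16796 - 0.00655 + 0.00001 - 0.00000
= 0.32256.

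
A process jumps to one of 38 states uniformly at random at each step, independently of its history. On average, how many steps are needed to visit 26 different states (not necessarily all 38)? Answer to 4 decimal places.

Going from k to k+1 distinct takes a geometric number of steps with mean 38/(38-k).
Sum over k = 0,...,25: E = 38/38 + 38/37 + 38/36 + ... + 38/14 + 38/13 = 42.73827.

42.7383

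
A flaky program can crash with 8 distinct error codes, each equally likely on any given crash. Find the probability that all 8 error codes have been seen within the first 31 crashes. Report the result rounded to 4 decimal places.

0.8763

By inclusion–exclusion over which error codes are missing,
P(all seen) = Σ_{j=0}^{8} (-1)^j C(8,j)((8-j)/8)^31
= 1.00000 - 0.12745 + 0.00375 - 0.00003 + 0.00000 - 0.00000 + 0.00000 - 0.00000 + 0.00000
= 0.87627.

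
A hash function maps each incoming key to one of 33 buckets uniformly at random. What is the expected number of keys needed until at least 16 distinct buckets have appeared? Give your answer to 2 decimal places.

Going from k to k+1 distinct takes a geometric number of keys with mean 33/(33-k).
Sum over k = 0,...,15: E = 33/33 + 33/32 + 33/31 + ... + 33/19 + 33/18 = 21.425.

21.43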